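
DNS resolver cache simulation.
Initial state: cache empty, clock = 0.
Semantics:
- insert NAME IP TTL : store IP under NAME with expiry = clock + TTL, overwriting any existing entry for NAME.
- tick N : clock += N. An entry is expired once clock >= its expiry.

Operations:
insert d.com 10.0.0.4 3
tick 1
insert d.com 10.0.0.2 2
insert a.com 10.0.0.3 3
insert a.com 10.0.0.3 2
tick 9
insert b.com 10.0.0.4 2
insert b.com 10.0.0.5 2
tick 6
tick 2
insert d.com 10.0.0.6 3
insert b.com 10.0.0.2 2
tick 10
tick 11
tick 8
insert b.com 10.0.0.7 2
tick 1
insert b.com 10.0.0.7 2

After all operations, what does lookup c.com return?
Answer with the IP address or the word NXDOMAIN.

Answer: NXDOMAIN

Derivation:
Op 1: insert d.com -> 10.0.0.4 (expiry=0+3=3). clock=0
Op 2: tick 1 -> clock=1.
Op 3: insert d.com -> 10.0.0.2 (expiry=1+2=3). clock=1
Op 4: insert a.com -> 10.0.0.3 (expiry=1+3=4). clock=1
Op 5: insert a.com -> 10.0.0.3 (expiry=1+2=3). clock=1
Op 6: tick 9 -> clock=10. purged={a.com,d.com}
Op 7: insert b.com -> 10.0.0.4 (expiry=10+2=12). clock=10
Op 8: insert b.com -> 10.0.0.5 (expiry=10+2=12). clock=10
Op 9: tick 6 -> clock=16. purged={b.com}
Op 10: tick 2 -> clock=18.
Op 11: insert d.com -> 10.0.0.6 (expiry=18+3=21). clock=18
Op 12: insert b.com -> 10.0.0.2 (expiry=18+2=20). clock=18
Op 13: tick 10 -> clock=28. purged={b.com,d.com}
Op 14: tick 11 -> clock=39.
Op 15: tick 8 -> clock=47.
Op 16: insert b.com -> 10.0.0.7 (expiry=47+2=49). clock=47
Op 17: tick 1 -> clock=48.
Op 18: insert b.com -> 10.0.0.7 (expiry=48+2=50). clock=48
lookup c.com: not in cache (expired or never inserted)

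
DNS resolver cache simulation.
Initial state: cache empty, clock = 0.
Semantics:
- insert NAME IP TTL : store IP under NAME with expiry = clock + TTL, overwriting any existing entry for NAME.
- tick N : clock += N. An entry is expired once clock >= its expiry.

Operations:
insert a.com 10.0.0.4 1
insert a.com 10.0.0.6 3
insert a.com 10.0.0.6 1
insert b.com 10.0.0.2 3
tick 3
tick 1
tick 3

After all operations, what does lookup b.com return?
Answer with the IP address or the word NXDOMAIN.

Answer: NXDOMAIN

Derivation:
Op 1: insert a.com -> 10.0.0.4 (expiry=0+1=1). clock=0
Op 2: insert a.com -> 10.0.0.6 (expiry=0+3=3). clock=0
Op 3: insert a.com -> 10.0.0.6 (expiry=0+1=1). clock=0
Op 4: insert b.com -> 10.0.0.2 (expiry=0+3=3). clock=0
Op 5: tick 3 -> clock=3. purged={a.com,b.com}
Op 6: tick 1 -> clock=4.
Op 7: tick 3 -> clock=7.
lookup b.com: not in cache (expired or never inserted)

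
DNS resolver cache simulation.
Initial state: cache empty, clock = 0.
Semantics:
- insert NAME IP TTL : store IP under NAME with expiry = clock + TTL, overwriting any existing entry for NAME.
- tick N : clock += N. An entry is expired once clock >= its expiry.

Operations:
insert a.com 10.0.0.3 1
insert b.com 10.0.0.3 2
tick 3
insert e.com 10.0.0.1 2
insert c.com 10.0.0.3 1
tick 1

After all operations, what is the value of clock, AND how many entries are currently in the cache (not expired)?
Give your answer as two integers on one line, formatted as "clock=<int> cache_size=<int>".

Answer: clock=4 cache_size=1

Derivation:
Op 1: insert a.com -> 10.0.0.3 (expiry=0+1=1). clock=0
Op 2: insert b.com -> 10.0.0.3 (expiry=0+2=2). clock=0
Op 3: tick 3 -> clock=3. purged={a.com,b.com}
Op 4: insert e.com -> 10.0.0.1 (expiry=3+2=5). clock=3
Op 5: insert c.com -> 10.0.0.3 (expiry=3+1=4). clock=3
Op 6: tick 1 -> clock=4. purged={c.com}
Final clock = 4
Final cache (unexpired): {e.com} -> size=1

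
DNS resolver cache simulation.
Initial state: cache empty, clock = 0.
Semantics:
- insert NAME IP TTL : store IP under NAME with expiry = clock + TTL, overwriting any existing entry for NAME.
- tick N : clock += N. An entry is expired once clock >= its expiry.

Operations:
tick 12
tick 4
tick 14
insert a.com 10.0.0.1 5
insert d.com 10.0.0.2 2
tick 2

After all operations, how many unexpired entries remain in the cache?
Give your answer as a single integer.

Answer: 1

Derivation:
Op 1: tick 12 -> clock=12.
Op 2: tick 4 -> clock=16.
Op 3: tick 14 -> clock=30.
Op 4: insert a.com -> 10.0.0.1 (expiry=30+5=35). clock=30
Op 5: insert d.com -> 10.0.0.2 (expiry=30+2=32). clock=30
Op 6: tick 2 -> clock=32. purged={d.com}
Final cache (unexpired): {a.com} -> size=1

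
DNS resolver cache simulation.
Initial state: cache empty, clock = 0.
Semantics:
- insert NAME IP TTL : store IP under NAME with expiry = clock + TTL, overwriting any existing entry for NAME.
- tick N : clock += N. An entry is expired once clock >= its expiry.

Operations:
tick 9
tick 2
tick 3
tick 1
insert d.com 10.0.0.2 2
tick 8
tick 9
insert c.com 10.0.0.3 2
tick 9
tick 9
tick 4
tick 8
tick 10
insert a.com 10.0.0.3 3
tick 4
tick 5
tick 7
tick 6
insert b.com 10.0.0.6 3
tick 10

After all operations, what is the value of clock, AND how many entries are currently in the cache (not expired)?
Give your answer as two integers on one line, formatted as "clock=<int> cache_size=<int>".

Op 1: tick 9 -> clock=9.
Op 2: tick 2 -> clock=11.
Op 3: tick 3 -> clock=14.
Op 4: tick 1 -> clock=15.
Op 5: insert d.com -> 10.0.0.2 (expiry=15+2=17). clock=15
Op 6: tick 8 -> clock=23. purged={d.com}
Op 7: tick 9 -> clock=32.
Op 8: insert c.com -> 10.0.0.3 (expiry=32+2=34). clock=32
Op 9: tick 9 -> clock=41. purged={c.com}
Op 10: tick 9 -> clock=50.
Op 11: tick 4 -> clock=54.
Op 12: tick 8 -> clock=62.
Op 13: tick 10 -> clock=72.
Op 14: insert a.com -> 10.0.0.3 (expiry=72+3=75). clock=72
Op 15: tick 4 -> clock=76. purged={a.com}
Op 16: tick 5 -> clock=81.
Op 17: tick 7 -> clock=88.
Op 18: tick 6 -> clock=94.
Op 19: insert b.com -> 10.0.0.6 (expiry=94+3=97). clock=94
Op 20: tick 10 -> clock=104. purged={b.com}
Final clock = 104
Final cache (unexpired): {} -> size=0

Answer: clock=104 cache_size=0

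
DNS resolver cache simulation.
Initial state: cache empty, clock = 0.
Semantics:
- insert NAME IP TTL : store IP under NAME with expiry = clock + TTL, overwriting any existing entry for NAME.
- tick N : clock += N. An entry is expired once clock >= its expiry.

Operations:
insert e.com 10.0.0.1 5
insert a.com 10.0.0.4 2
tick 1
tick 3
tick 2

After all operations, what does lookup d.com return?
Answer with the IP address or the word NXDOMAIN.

Answer: NXDOMAIN

Derivation:
Op 1: insert e.com -> 10.0.0.1 (expiry=0+5=5). clock=0
Op 2: insert a.com -> 10.0.0.4 (expiry=0+2=2). clock=0
Op 3: tick 1 -> clock=1.
Op 4: tick 3 -> clock=4. purged={a.com}
Op 5: tick 2 -> clock=6. purged={e.com}
lookup d.com: not in cache (expired or never inserted)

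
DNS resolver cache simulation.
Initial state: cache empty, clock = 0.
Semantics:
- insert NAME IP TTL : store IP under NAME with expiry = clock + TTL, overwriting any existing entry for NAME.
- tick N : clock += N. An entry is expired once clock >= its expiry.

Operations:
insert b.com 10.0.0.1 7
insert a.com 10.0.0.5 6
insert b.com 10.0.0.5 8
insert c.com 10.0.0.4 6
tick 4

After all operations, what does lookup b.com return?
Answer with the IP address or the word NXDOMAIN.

Answer: 10.0.0.5

Derivation:
Op 1: insert b.com -> 10.0.0.1 (expiry=0+7=7). clock=0
Op 2: insert a.com -> 10.0.0.5 (expiry=0+6=6). clock=0
Op 3: insert b.com -> 10.0.0.5 (expiry=0+8=8). clock=0
Op 4: insert c.com -> 10.0.0.4 (expiry=0+6=6). clock=0
Op 5: tick 4 -> clock=4.
lookup b.com: present, ip=10.0.0.5 expiry=8 > clock=4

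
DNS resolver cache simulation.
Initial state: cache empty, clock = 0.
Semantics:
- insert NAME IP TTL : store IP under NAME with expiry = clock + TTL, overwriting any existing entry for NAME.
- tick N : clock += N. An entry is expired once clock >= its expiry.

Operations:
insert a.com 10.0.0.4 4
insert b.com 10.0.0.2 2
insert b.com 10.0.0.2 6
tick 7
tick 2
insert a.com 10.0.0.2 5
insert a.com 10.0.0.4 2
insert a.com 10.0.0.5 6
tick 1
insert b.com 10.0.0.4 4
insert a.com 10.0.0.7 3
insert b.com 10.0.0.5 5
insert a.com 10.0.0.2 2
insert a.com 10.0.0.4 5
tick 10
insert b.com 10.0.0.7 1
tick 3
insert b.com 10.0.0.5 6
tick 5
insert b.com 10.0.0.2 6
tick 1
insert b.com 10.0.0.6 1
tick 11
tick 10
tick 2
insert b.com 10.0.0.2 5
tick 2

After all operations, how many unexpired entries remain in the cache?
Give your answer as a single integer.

Answer: 1

Derivation:
Op 1: insert a.com -> 10.0.0.4 (expiry=0+4=4). clock=0
Op 2: insert b.com -> 10.0.0.2 (expiry=0+2=2). clock=0
Op 3: insert b.com -> 10.0.0.2 (expiry=0+6=6). clock=0
Op 4: tick 7 -> clock=7. purged={a.com,b.com}
Op 5: tick 2 -> clock=9.
Op 6: insert a.com -> 10.0.0.2 (expiry=9+5=14). clock=9
Op 7: insert a.com -> 10.0.0.4 (expiry=9+2=11). clock=9
Op 8: insert a.com -> 10.0.0.5 (expiry=9+6=15). clock=9
Op 9: tick 1 -> clock=10.
Op 10: insert b.com -> 10.0.0.4 (expiry=10+4=14). clock=10
Op 11: insert a.com -> 10.0.0.7 (expiry=10+3=13). clock=10
Op 12: insert b.com -> 10.0.0.5 (expiry=10+5=15). clock=10
Op 13: insert a.com -> 10.0.0.2 (expiry=10+2=12). clock=10
Op 14: insert a.com -> 10.0.0.4 (expiry=10+5=15). clock=10
Op 15: tick 10 -> clock=20. purged={a.com,b.com}
Op 16: insert b.com -> 10.0.0.7 (expiry=20+1=21). clock=20
Op 17: tick 3 -> clock=23. purged={b.com}
Op 18: insert b.com -> 10.0.0.5 (expiry=23+6=29). clock=23
Op 19: tick 5 -> clock=28.
Op 20: insert b.com -> 10.0.0.2 (expiry=28+6=34). clock=28
Op 21: tick 1 -> clock=29.
Op 22: insert b.com -> 10.0.0.6 (expiry=29+1=30). clock=29
Op 23: tick 11 -> clock=40. purged={b.com}
Op 24: tick 10 -> clock=50.
Op 25: tick 2 -> clock=52.
Op 26: insert b.com -> 10.0.0.2 (expiry=52+5=57). clock=52
Op 27: tick 2 -> clock=54.
Final cache (unexpired): {b.com} -> size=1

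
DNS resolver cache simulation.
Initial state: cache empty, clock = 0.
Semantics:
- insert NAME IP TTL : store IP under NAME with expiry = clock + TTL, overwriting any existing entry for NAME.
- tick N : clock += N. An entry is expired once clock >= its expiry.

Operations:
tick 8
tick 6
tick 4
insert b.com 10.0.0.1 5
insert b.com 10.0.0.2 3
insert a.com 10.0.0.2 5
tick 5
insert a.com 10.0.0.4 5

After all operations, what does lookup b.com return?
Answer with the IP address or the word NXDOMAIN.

Answer: NXDOMAIN

Derivation:
Op 1: tick 8 -> clock=8.
Op 2: tick 6 -> clock=14.
Op 3: tick 4 -> clock=18.
Op 4: insert b.com -> 10.0.0.1 (expiry=18+5=23). clock=18
Op 5: insert b.com -> 10.0.0.2 (expiry=18+3=21). clock=18
Op 6: insert a.com -> 10.0.0.2 (expiry=18+5=23). clock=18
Op 7: tick 5 -> clock=23. purged={a.com,b.com}
Op 8: insert a.com -> 10.0.0.4 (expiry=23+5=28). clock=23
lookup b.com: not in cache (expired or never inserted)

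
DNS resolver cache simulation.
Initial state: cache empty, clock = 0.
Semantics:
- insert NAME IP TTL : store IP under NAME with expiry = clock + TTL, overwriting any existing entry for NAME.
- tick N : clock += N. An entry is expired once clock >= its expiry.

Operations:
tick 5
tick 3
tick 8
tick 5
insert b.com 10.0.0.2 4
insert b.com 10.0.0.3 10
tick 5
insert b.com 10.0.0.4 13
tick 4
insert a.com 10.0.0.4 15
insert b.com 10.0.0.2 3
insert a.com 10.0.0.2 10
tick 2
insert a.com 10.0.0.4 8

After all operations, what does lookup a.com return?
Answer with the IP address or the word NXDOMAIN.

Answer: 10.0.0.4

Derivation:
Op 1: tick 5 -> clock=5.
Op 2: tick 3 -> clock=8.
Op 3: tick 8 -> clock=16.
Op 4: tick 5 -> clock=21.
Op 5: insert b.com -> 10.0.0.2 (expiry=21+4=25). clock=21
Op 6: insert b.com -> 10.0.0.3 (expiry=21+10=31). clock=21
Op 7: tick 5 -> clock=26.
Op 8: insert b.com -> 10.0.0.4 (expiry=26+13=39). clock=26
Op 9: tick 4 -> clock=30.
Op 10: insert a.com -> 10.0.0.4 (expiry=30+15=45). clock=30
Op 11: insert b.com -> 10.0.0.2 (expiry=30+3=33). clock=30
Op 12: insert a.com -> 10.0.0.2 (expiry=30+10=40). clock=30
Op 13: tick 2 -> clock=32.
Op 14: insert a.com -> 10.0.0.4 (expiry=32+8=40). clock=32
lookup a.com: present, ip=10.0.0.4 expiry=40 > clock=32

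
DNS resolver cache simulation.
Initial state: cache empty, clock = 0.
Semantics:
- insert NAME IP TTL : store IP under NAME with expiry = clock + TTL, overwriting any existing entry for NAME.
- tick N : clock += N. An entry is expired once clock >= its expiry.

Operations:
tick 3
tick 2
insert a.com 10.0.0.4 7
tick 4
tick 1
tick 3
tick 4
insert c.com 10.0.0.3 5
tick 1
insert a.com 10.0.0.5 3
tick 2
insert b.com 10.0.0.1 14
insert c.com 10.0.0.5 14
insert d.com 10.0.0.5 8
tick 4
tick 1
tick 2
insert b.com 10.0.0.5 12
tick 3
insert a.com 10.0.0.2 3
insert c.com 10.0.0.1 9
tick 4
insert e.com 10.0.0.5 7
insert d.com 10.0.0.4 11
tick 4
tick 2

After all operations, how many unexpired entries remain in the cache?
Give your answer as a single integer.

Op 1: tick 3 -> clock=3.
Op 2: tick 2 -> clock=5.
Op 3: insert a.com -> 10.0.0.4 (expiry=5+7=12). clock=5
Op 4: tick 4 -> clock=9.
Op 5: tick 1 -> clock=10.
Op 6: tick 3 -> clock=13. purged={a.com}
Op 7: tick 4 -> clock=17.
Op 8: insert c.com -> 10.0.0.3 (expiry=17+5=22). clock=17
Op 9: tick 1 -> clock=18.
Op 10: insert a.com -> 10.0.0.5 (expiry=18+3=21). clock=18
Op 11: tick 2 -> clock=20.
Op 12: insert b.com -> 10.0.0.1 (expiry=20+14=34). clock=20
Op 13: insert c.com -> 10.0.0.5 (expiry=20+14=34). clock=20
Op 14: insert d.com -> 10.0.0.5 (expiry=20+8=28). clock=20
Op 15: tick 4 -> clock=24. purged={a.com}
Op 16: tick 1 -> clock=25.
Op 17: tick 2 -> clock=27.
Op 18: insert b.com -> 10.0.0.5 (expiry=27+12=39). clock=27
Op 19: tick 3 -> clock=30. purged={d.com}
Op 20: insert a.com -> 10.0.0.2 (expiry=30+3=33). clock=30
Op 21: insert c.com -> 10.0.0.1 (expiry=30+9=39). clock=30
Op 22: tick 4 -> clock=34. purged={a.com}
Op 23: insert e.com -> 10.0.0.5 (expiry=34+7=41). clock=34
Op 24: insert d.com -> 10.0.0.4 (expiry=34+11=45). clock=34
Op 25: tick 4 -> clock=38.
Op 26: tick 2 -> clock=40. purged={b.com,c.com}
Final cache (unexpired): {d.com,e.com} -> size=2

Answer: 2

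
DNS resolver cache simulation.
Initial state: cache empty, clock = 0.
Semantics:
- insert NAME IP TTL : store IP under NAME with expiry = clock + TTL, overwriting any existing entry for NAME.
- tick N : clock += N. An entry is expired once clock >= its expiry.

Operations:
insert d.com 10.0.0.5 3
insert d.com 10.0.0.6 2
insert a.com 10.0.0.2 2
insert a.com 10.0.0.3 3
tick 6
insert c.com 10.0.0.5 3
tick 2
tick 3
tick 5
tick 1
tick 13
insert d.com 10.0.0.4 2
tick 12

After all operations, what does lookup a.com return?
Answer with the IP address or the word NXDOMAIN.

Op 1: insert d.com -> 10.0.0.5 (expiry=0+3=3). clock=0
Op 2: insert d.com -> 10.0.0.6 (expiry=0+2=2). clock=0
Op 3: insert a.com -> 10.0.0.2 (expiry=0+2=2). clock=0
Op 4: insert a.com -> 10.0.0.3 (expiry=0+3=3). clock=0
Op 5: tick 6 -> clock=6. purged={a.com,d.com}
Op 6: insert c.com -> 10.0.0.5 (expiry=6+3=9). clock=6
Op 7: tick 2 -> clock=8.
Op 8: tick 3 -> clock=11. purged={c.com}
Op 9: tick 5 -> clock=16.
Op 10: tick 1 -> clock=17.
Op 11: tick 13 -> clock=30.
Op 12: insert d.com -> 10.0.0.4 (expiry=30+2=32). clock=30
Op 13: tick 12 -> clock=42. purged={d.com}
lookup a.com: not in cache (expired or never inserted)

Answer: NXDOMAIN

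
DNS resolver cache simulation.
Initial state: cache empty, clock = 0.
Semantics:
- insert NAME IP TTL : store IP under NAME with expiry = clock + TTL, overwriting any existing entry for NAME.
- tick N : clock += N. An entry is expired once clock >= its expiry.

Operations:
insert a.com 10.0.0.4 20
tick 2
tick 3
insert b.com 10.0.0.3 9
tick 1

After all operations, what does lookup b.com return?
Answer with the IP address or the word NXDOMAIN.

Answer: 10.0.0.3

Derivation:
Op 1: insert a.com -> 10.0.0.4 (expiry=0+20=20). clock=0
Op 2: tick 2 -> clock=2.
Op 3: tick 3 -> clock=5.
Op 4: insert b.com -> 10.0.0.3 (expiry=5+9=14). clock=5
Op 5: tick 1 -> clock=6.
lookup b.com: present, ip=10.0.0.3 expiry=14 > clock=6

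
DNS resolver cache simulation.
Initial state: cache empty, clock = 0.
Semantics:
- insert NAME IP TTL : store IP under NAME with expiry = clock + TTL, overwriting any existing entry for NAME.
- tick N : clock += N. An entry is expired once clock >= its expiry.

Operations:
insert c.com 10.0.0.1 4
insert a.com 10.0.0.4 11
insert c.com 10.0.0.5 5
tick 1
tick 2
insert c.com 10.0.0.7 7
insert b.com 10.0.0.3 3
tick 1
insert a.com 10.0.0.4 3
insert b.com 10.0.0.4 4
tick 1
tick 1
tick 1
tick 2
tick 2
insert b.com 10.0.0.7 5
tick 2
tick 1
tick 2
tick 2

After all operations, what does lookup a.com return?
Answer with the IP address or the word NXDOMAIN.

Op 1: insert c.com -> 10.0.0.1 (expiry=0+4=4). clock=0
Op 2: insert a.com -> 10.0.0.4 (expiry=0+11=11). clock=0
Op 3: insert c.com -> 10.0.0.5 (expiry=0+5=5). clock=0
Op 4: tick 1 -> clock=1.
Op 5: tick 2 -> clock=3.
Op 6: insert c.com -> 10.0.0.7 (expiry=3+7=10). clock=3
Op 7: insert b.com -> 10.0.0.3 (expiry=3+3=6). clock=3
Op 8: tick 1 -> clock=4.
Op 9: insert a.com -> 10.0.0.4 (expiry=4+3=7). clock=4
Op 10: insert b.com -> 10.0.0.4 (expiry=4+4=8). clock=4
Op 11: tick 1 -> clock=5.
Op 12: tick 1 -> clock=6.
Op 13: tick 1 -> clock=7. purged={a.com}
Op 14: tick 2 -> clock=9. purged={b.com}
Op 15: tick 2 -> clock=11. purged={c.com}
Op 16: insert b.com -> 10.0.0.7 (expiry=11+5=16). clock=11
Op 17: tick 2 -> clock=13.
Op 18: tick 1 -> clock=14.
Op 19: tick 2 -> clock=16. purged={b.com}
Op 20: tick 2 -> clock=18.
lookup a.com: not in cache (expired or never inserted)

Answer: NXDOMAIN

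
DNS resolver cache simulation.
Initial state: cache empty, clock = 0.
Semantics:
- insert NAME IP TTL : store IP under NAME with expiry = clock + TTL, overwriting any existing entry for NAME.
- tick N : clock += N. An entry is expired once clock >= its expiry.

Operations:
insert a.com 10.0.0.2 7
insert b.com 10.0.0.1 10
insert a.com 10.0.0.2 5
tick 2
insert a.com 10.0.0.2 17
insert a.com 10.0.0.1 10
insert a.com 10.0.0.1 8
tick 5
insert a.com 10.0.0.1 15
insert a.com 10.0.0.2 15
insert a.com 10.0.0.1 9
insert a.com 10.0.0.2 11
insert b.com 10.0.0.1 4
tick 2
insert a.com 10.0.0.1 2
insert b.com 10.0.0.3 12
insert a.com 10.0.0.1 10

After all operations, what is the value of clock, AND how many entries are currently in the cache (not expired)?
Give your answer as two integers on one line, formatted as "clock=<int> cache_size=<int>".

Answer: clock=9 cache_size=2

Derivation:
Op 1: insert a.com -> 10.0.0.2 (expiry=0+7=7). clock=0
Op 2: insert b.com -> 10.0.0.1 (expiry=0+10=10). clock=0
Op 3: insert a.com -> 10.0.0.2 (expiry=0+5=5). clock=0
Op 4: tick 2 -> clock=2.
Op 5: insert a.com -> 10.0.0.2 (expiry=2+17=19). clock=2
Op 6: insert a.com -> 10.0.0.1 (expiry=2+10=12). clock=2
Op 7: insert a.com -> 10.0.0.1 (expiry=2+8=10). clock=2
Op 8: tick 5 -> clock=7.
Op 9: insert a.com -> 10.0.0.1 (expiry=7+15=22). clock=7
Op 10: insert a.com -> 10.0.0.2 (expiry=7+15=22). clock=7
Op 11: insert a.com -> 10.0.0.1 (expiry=7+9=16). clock=7
Op 12: insert a.com -> 10.0.0.2 (expiry=7+11=18). clock=7
Op 13: insert b.com -> 10.0.0.1 (expiry=7+4=11). clock=7
Op 14: tick 2 -> clock=9.
Op 15: insert a.com -> 10.0.0.1 (expiry=9+2=11). clock=9
Op 16: insert b.com -> 10.0.0.3 (expiry=9+12=21). clock=9
Op 17: insert a.com -> 10.0.0.1 (expiry=9+10=19). clock=9
Final clock = 9
Final cache (unexpired): {a.com,b.com} -> size=2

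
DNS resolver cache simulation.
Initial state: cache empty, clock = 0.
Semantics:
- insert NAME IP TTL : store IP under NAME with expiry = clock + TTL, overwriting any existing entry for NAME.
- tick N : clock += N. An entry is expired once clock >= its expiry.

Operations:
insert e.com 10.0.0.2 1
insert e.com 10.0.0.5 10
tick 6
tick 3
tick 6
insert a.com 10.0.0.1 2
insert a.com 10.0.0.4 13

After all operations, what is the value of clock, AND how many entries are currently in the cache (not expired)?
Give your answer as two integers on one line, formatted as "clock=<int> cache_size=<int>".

Op 1: insert e.com -> 10.0.0.2 (expiry=0+1=1). clock=0
Op 2: insert e.com -> 10.0.0.5 (expiry=0+10=10). clock=0
Op 3: tick 6 -> clock=6.
Op 4: tick 3 -> clock=9.
Op 5: tick 6 -> clock=15. purged={e.com}
Op 6: insert a.com -> 10.0.0.1 (expiry=15+2=17). clock=15
Op 7: insert a.com -> 10.0.0.4 (expiry=15+13=28). clock=15
Final clock = 15
Final cache (unexpired): {a.com} -> size=1

Answer: clock=15 cache_size=1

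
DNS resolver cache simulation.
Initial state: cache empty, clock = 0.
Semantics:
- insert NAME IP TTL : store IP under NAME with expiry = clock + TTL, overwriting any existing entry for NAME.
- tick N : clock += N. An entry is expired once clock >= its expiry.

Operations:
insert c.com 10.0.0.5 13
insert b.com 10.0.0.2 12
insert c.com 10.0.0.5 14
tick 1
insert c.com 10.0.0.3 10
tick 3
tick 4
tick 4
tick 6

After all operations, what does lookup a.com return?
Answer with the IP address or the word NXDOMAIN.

Op 1: insert c.com -> 10.0.0.5 (expiry=0+13=13). clock=0
Op 2: insert b.com -> 10.0.0.2 (expiry=0+12=12). clock=0
Op 3: insert c.com -> 10.0.0.5 (expiry=0+14=14). clock=0
Op 4: tick 1 -> clock=1.
Op 5: insert c.com -> 10.0.0.3 (expiry=1+10=11). clock=1
Op 6: tick 3 -> clock=4.
Op 7: tick 4 -> clock=8.
Op 8: tick 4 -> clock=12. purged={b.com,c.com}
Op 9: tick 6 -> clock=18.
lookup a.com: not in cache (expired or never inserted)

Answer: NXDOMAIN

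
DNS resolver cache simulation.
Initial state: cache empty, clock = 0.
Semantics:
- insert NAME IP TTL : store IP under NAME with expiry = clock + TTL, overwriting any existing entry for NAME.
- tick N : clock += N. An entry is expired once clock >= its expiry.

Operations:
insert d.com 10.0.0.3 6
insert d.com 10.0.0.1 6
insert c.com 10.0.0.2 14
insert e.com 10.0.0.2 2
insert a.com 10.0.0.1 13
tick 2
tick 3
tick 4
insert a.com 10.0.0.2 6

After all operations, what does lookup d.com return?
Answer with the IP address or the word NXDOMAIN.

Answer: NXDOMAIN

Derivation:
Op 1: insert d.com -> 10.0.0.3 (expiry=0+6=6). clock=0
Op 2: insert d.com -> 10.0.0.1 (expiry=0+6=6). clock=0
Op 3: insert c.com -> 10.0.0.2 (expiry=0+14=14). clock=0
Op 4: insert e.com -> 10.0.0.2 (expiry=0+2=2). clock=0
Op 5: insert a.com -> 10.0.0.1 (expiry=0+13=13). clock=0
Op 6: tick 2 -> clock=2. purged={e.com}
Op 7: tick 3 -> clock=5.
Op 8: tick 4 -> clock=9. purged={d.com}
Op 9: insert a.com -> 10.0.0.2 (expiry=9+6=15). clock=9
lookup d.com: not in cache (expired or never inserted)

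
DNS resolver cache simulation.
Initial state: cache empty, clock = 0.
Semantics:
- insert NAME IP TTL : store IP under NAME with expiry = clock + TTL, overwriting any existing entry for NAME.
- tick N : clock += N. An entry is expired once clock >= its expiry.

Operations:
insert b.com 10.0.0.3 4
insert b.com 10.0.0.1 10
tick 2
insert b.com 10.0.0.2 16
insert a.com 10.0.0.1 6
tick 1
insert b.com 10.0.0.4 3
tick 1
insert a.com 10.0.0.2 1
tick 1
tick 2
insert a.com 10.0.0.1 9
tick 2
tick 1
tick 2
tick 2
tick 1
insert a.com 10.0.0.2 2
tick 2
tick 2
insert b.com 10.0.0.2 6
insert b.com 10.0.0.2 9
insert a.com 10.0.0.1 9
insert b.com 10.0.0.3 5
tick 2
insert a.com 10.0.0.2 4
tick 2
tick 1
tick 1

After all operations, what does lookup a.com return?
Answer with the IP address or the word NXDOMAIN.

Op 1: insert b.com -> 10.0.0.3 (expiry=0+4=4). clock=0
Op 2: insert b.com -> 10.0.0.1 (expiry=0+10=10). clock=0
Op 3: tick 2 -> clock=2.
Op 4: insert b.com -> 10.0.0.2 (expiry=2+16=18). clock=2
Op 5: insert a.com -> 10.0.0.1 (expiry=2+6=8). clock=2
Op 6: tick 1 -> clock=3.
Op 7: insert b.com -> 10.0.0.4 (expiry=3+3=6). clock=3
Op 8: tick 1 -> clock=4.
Op 9: insert a.com -> 10.0.0.2 (expiry=4+1=5). clock=4
Op 10: tick 1 -> clock=5. purged={a.com}
Op 11: tick 2 -> clock=7. purged={b.com}
Op 12: insert a.com -> 10.0.0.1 (expiry=7+9=16). clock=7
Op 13: tick 2 -> clock=9.
Op 14: tick 1 -> clock=10.
Op 15: tick 2 -> clock=12.
Op 16: tick 2 -> clock=14.
Op 17: tick 1 -> clock=15.
Op 18: insert a.com -> 10.0.0.2 (expiry=15+2=17). clock=15
Op 19: tick 2 -> clock=17. purged={a.com}
Op 20: tick 2 -> clock=19.
Op 21: insert b.com -> 10.0.0.2 (expiry=19+6=25). clock=19
Op 22: insert b.com -> 10.0.0.2 (expiry=19+9=28). clock=19
Op 23: insert a.com -> 10.0.0.1 (expiry=19+9=28). clock=19
Op 24: insert b.com -> 10.0.0.3 (expiry=19+5=24). clock=19
Op 25: tick 2 -> clock=21.
Op 26: insert a.com -> 10.0.0.2 (expiry=21+4=25). clock=21
Op 27: tick 2 -> clock=23.
Op 28: tick 1 -> clock=24. purged={b.com}
Op 29: tick 1 -> clock=25. purged={a.com}
lookup a.com: not in cache (expired or never inserted)

Answer: NXDOMAIN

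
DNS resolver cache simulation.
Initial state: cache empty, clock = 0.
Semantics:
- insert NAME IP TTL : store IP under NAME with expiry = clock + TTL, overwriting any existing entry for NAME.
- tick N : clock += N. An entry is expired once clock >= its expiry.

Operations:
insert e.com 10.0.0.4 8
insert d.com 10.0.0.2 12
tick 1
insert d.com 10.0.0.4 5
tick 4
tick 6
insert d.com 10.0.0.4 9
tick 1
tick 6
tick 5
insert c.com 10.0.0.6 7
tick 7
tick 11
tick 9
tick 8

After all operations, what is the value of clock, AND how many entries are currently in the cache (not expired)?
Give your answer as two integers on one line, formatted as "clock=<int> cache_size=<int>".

Answer: clock=58 cache_size=0

Derivation:
Op 1: insert e.com -> 10.0.0.4 (expiry=0+8=8). clock=0
Op 2: insert d.com -> 10.0.0.2 (expiry=0+12=12). clock=0
Op 3: tick 1 -> clock=1.
Op 4: insert d.com -> 10.0.0.4 (expiry=1+5=6). clock=1
Op 5: tick 4 -> clock=5.
Op 6: tick 6 -> clock=11. purged={d.com,e.com}
Op 7: insert d.com -> 10.0.0.4 (expiry=11+9=20). clock=11
Op 8: tick 1 -> clock=12.
Op 9: tick 6 -> clock=18.
Op 10: tick 5 -> clock=23. purged={d.com}
Op 11: insert c.com -> 10.0.0.6 (expiry=23+7=30). clock=23
Op 12: tick 7 -> clock=30. purged={c.com}
Op 13: tick 11 -> clock=41.
Op 14: tick 9 -> clock=50.
Op 15: tick 8 -> clock=58.
Final clock = 58
Final cache (unexpired): {} -> size=0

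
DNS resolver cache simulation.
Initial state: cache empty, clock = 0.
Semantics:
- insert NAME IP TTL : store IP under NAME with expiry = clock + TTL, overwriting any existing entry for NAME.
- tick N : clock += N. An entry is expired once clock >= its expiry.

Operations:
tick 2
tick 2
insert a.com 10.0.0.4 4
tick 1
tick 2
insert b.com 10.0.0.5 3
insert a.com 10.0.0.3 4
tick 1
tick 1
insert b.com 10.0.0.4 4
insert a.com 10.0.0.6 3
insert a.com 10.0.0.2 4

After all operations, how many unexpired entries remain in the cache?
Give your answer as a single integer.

Op 1: tick 2 -> clock=2.
Op 2: tick 2 -> clock=4.
Op 3: insert a.com -> 10.0.0.4 (expiry=4+4=8). clock=4
Op 4: tick 1 -> clock=5.
Op 5: tick 2 -> clock=7.
Op 6: insert b.com -> 10.0.0.5 (expiry=7+3=10). clock=7
Op 7: insert a.com -> 10.0.0.3 (expiry=7+4=11). clock=7
Op 8: tick 1 -> clock=8.
Op 9: tick 1 -> clock=9.
Op 10: insert b.com -> 10.0.0.4 (expiry=9+4=13). clock=9
Op 11: insert a.com -> 10.0.0.6 (expiry=9+3=12). clock=9
Op 12: insert a.com -> 10.0.0.2 (expiry=9+4=13). clock=9
Final cache (unexpired): {a.com,b.com} -> size=2

Answer: 2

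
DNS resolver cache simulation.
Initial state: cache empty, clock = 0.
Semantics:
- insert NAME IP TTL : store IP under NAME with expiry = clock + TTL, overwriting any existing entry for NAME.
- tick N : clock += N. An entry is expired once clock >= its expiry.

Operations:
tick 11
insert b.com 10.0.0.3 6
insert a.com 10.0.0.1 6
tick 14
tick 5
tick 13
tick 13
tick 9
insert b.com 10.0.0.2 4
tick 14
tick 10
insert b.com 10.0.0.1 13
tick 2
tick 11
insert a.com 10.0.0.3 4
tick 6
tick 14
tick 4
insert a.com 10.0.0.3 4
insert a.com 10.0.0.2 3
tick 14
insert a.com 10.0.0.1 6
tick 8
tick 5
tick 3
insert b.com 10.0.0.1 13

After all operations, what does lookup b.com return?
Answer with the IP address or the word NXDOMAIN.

Answer: 10.0.0.1

Derivation:
Op 1: tick 11 -> clock=11.
Op 2: insert b.com -> 10.0.0.3 (expiry=11+6=17). clock=11
Op 3: insert a.com -> 10.0.0.1 (expiry=11+6=17). clock=11
Op 4: tick 14 -> clock=25. purged={a.com,b.com}
Op 5: tick 5 -> clock=30.
Op 6: tick 13 -> clock=43.
Op 7: tick 13 -> clock=56.
Op 8: tick 9 -> clock=65.
Op 9: insert b.com -> 10.0.0.2 (expiry=65+4=69). clock=65
Op 10: tick 14 -> clock=79. purged={b.com}
Op 11: tick 10 -> clock=89.
Op 12: insert b.com -> 10.0.0.1 (expiry=89+13=102). clock=89
Op 13: tick 2 -> clock=91.
Op 14: tick 11 -> clock=102. purged={b.com}
Op 15: insert a.com -> 10.0.0.3 (expiry=102+4=106). clock=102
Op 16: tick 6 -> clock=108. purged={a.com}
Op 17: tick 14 -> clock=122.
Op 18: tick 4 -> clock=126.
Op 19: insert a.com -> 10.0.0.3 (expiry=126+4=130). clock=126
Op 20: insert a.com -> 10.0.0.2 (expiry=126+3=129). clock=126
Op 21: tick 14 -> clock=140. purged={a.com}
Op 22: insert a.com -> 10.0.0.1 (expiry=140+6=146). clock=140
Op 23: tick 8 -> clock=148. purged={a.com}
Op 24: tick 5 -> clock=153.
Op 25: tick 3 -> clock=156.
Op 26: insert b.com -> 10.0.0.1 (expiry=156+13=169). clock=156
lookup b.com: present, ip=10.0.0.1 expiry=169 > clock=156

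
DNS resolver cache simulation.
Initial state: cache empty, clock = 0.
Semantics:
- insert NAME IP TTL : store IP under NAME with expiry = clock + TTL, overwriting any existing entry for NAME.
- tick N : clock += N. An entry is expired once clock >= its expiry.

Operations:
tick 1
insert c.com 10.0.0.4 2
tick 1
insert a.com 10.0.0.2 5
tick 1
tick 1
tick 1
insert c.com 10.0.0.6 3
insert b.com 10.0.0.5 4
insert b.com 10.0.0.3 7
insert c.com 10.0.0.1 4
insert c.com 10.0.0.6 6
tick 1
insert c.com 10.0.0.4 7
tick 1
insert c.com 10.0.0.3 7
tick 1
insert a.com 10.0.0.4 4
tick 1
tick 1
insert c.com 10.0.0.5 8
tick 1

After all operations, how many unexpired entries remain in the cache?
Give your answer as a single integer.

Op 1: tick 1 -> clock=1.
Op 2: insert c.com -> 10.0.0.4 (expiry=1+2=3). clock=1
Op 3: tick 1 -> clock=2.
Op 4: insert a.com -> 10.0.0.2 (expiry=2+5=7). clock=2
Op 5: tick 1 -> clock=3. purged={c.com}
Op 6: tick 1 -> clock=4.
Op 7: tick 1 -> clock=5.
Op 8: insert c.com -> 10.0.0.6 (expiry=5+3=8). clock=5
Op 9: insert b.com -> 10.0.0.5 (expiry=5+4=9). clock=5
Op 10: insert b.com -> 10.0.0.3 (expiry=5+7=12). clock=5
Op 11: insert c.com -> 10.0.0.1 (expiry=5+4=9). clock=5
Op 12: insert c.com -> 10.0.0.6 (expiry=5+6=11). clock=5
Op 13: tick 1 -> clock=6.
Op 14: insert c.com -> 10.0.0.4 (expiry=6+7=13). clock=6
Op 15: tick 1 -> clock=7. purged={a.com}
Op 16: insert c.com -> 10.0.0.3 (expiry=7+7=14). clock=7
Op 17: tick 1 -> clock=8.
Op 18: insert a.com -> 10.0.0.4 (expiry=8+4=12). clock=8
Op 19: tick 1 -> clock=9.
Op 20: tick 1 -> clock=10.
Op 21: insert c.com -> 10.0.0.5 (expiry=10+8=18). clock=10
Op 22: tick 1 -> clock=11.
Final cache (unexpired): {a.com,b.com,c.com} -> size=3

Answer: 3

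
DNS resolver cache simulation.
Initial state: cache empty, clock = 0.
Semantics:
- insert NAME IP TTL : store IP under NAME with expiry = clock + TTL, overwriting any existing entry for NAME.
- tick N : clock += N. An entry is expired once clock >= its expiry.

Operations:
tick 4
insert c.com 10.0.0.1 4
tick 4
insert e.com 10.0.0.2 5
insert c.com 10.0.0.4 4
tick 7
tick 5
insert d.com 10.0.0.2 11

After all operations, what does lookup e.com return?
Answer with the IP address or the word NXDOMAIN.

Answer: NXDOMAIN

Derivation:
Op 1: tick 4 -> clock=4.
Op 2: insert c.com -> 10.0.0.1 (expiry=4+4=8). clock=4
Op 3: tick 4 -> clock=8. purged={c.com}
Op 4: insert e.com -> 10.0.0.2 (expiry=8+5=13). clock=8
Op 5: insert c.com -> 10.0.0.4 (expiry=8+4=12). clock=8
Op 6: tick 7 -> clock=15. purged={c.com,e.com}
Op 7: tick 5 -> clock=20.
Op 8: insert d.com -> 10.0.0.2 (expiry=20+11=31). clock=20
lookup e.com: not in cache (expired or never inserted)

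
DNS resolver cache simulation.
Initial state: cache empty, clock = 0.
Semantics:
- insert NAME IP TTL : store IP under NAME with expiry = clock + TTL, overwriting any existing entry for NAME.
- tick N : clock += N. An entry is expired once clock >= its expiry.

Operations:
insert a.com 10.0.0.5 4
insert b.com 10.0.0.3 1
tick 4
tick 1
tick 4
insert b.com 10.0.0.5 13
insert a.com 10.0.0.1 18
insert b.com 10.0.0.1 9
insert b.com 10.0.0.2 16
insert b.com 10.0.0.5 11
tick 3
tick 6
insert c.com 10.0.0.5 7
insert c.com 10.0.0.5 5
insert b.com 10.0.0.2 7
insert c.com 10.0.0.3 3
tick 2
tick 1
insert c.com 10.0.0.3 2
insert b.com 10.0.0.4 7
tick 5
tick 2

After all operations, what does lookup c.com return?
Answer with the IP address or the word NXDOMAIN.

Answer: NXDOMAIN

Derivation:
Op 1: insert a.com -> 10.0.0.5 (expiry=0+4=4). clock=0
Op 2: insert b.com -> 10.0.0.3 (expiry=0+1=1). clock=0
Op 3: tick 4 -> clock=4. purged={a.com,b.com}
Op 4: tick 1 -> clock=5.
Op 5: tick 4 -> clock=9.
Op 6: insert b.com -> 10.0.0.5 (expiry=9+13=22). clock=9
Op 7: insert a.com -> 10.0.0.1 (expiry=9+18=27). clock=9
Op 8: insert b.com -> 10.0.0.1 (expiry=9+9=18). clock=9
Op 9: insert b.com -> 10.0.0.2 (expiry=9+16=25). clock=9
Op 10: insert b.com -> 10.0.0.5 (expiry=9+11=20). clock=9
Op 11: tick 3 -> clock=12.
Op 12: tick 6 -> clock=18.
Op 13: insert c.com -> 10.0.0.5 (expiry=18+7=25). clock=18
Op 14: insert c.com -> 10.0.0.5 (expiry=18+5=23). clock=18
Op 15: insert b.com -> 10.0.0.2 (expiry=18+7=25). clock=18
Op 16: insert c.com -> 10.0.0.3 (expiry=18+3=21). clock=18
Op 17: tick 2 -> clock=20.
Op 18: tick 1 -> clock=21. purged={c.com}
Op 19: insert c.com -> 10.0.0.3 (expiry=21+2=23). clock=21
Op 20: insert b.com -> 10.0.0.4 (expiry=21+7=28). clock=21
Op 21: tick 5 -> clock=26. purged={c.com}
Op 22: tick 2 -> clock=28. purged={a.com,b.com}
lookup c.com: not in cache (expired or never inserted)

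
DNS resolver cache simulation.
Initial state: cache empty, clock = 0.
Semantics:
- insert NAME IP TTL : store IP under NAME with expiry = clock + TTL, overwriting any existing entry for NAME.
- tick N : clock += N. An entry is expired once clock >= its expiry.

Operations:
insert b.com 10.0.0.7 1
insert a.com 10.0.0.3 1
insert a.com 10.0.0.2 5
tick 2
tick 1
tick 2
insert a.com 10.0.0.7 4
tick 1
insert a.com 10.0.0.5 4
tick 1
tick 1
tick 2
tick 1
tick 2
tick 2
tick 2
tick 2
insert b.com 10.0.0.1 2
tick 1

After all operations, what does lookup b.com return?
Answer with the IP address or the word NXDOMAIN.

Op 1: insert b.com -> 10.0.0.7 (expiry=0+1=1). clock=0
Op 2: insert a.com -> 10.0.0.3 (expiry=0+1=1). clock=0
Op 3: insert a.com -> 10.0.0.2 (expiry=0+5=5). clock=0
Op 4: tick 2 -> clock=2. purged={b.com}
Op 5: tick 1 -> clock=3.
Op 6: tick 2 -> clock=5. purged={a.com}
Op 7: insert a.com -> 10.0.0.7 (expiry=5+4=9). clock=5
Op 8: tick 1 -> clock=6.
Op 9: insert a.com -> 10.0.0.5 (expiry=6+4=10). clock=6
Op 10: tick 1 -> clock=7.
Op 11: tick 1 -> clock=8.
Op 12: tick 2 -> clock=10. purged={a.com}
Op 13: tick 1 -> clock=11.
Op 14: tick 2 -> clock=13.
Op 15: tick 2 -> clock=15.
Op 16: tick 2 -> clock=17.
Op 17: tick 2 -> clock=19.
Op 18: insert b.com -> 10.0.0.1 (expiry=19+2=21). clock=19
Op 19: tick 1 -> clock=20.
lookup b.com: present, ip=10.0.0.1 expiry=21 > clock=20

Answer: 10.0.0.1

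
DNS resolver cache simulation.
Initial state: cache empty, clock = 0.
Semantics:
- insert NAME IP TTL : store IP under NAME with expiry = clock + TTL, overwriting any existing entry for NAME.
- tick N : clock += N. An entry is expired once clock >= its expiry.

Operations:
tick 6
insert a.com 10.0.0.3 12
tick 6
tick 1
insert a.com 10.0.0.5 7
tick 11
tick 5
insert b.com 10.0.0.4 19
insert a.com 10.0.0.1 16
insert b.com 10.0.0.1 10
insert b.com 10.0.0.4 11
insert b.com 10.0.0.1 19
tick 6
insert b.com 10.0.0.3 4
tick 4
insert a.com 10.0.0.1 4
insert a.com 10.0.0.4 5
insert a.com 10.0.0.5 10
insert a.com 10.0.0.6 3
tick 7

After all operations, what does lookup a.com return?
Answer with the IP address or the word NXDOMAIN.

Op 1: tick 6 -> clock=6.
Op 2: insert a.com -> 10.0.0.3 (expiry=6+12=18). clock=6
Op 3: tick 6 -> clock=12.
Op 4: tick 1 -> clock=13.
Op 5: insert a.com -> 10.0.0.5 (expiry=13+7=20). clock=13
Op 6: tick 11 -> clock=24. purged={a.com}
Op 7: tick 5 -> clock=29.
Op 8: insert b.com -> 10.0.0.4 (expiry=29+19=48). clock=29
Op 9: insert a.com -> 10.0.0.1 (expiry=29+16=45). clock=29
Op 10: insert b.com -> 10.0.0.1 (expiry=29+10=39). clock=29
Op 11: insert b.com -> 10.0.0.4 (expiry=29+11=40). clock=29
Op 12: insert b.com -> 10.0.0.1 (expiry=29+19=48). clock=29
Op 13: tick 6 -> clock=35.
Op 14: insert b.com -> 10.0.0.3 (expiry=35+4=39). clock=35
Op 15: tick 4 -> clock=39. purged={b.com}
Op 16: insert a.com -> 10.0.0.1 (expiry=39+4=43). clock=39
Op 17: insert a.com -> 10.0.0.4 (expiry=39+5=44). clock=39
Op 18: insert a.com -> 10.0.0.5 (expiry=39+10=49). clock=39
Op 19: insert a.com -> 10.0.0.6 (expiry=39+3=42). clock=39
Op 20: tick 7 -> clock=46. purged={a.com}
lookup a.com: not in cache (expired or never inserted)

Answer: NXDOMAIN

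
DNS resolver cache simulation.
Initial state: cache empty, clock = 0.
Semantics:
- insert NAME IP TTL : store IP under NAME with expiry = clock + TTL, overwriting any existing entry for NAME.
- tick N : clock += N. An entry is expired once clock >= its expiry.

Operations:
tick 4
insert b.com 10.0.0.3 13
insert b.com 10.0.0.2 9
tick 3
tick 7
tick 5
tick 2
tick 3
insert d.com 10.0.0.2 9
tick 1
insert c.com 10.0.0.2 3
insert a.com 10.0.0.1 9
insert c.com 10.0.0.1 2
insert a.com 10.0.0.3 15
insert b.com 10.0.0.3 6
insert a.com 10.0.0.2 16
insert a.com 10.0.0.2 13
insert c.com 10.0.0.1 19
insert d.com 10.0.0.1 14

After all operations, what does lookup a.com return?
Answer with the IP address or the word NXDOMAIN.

Answer: 10.0.0.2

Derivation:
Op 1: tick 4 -> clock=4.
Op 2: insert b.com -> 10.0.0.3 (expiry=4+13=17). clock=4
Op 3: insert b.com -> 10.0.0.2 (expiry=4+9=13). clock=4
Op 4: tick 3 -> clock=7.
Op 5: tick 7 -> clock=14. purged={b.com}
Op 6: tick 5 -> clock=19.
Op 7: tick 2 -> clock=21.
Op 8: tick 3 -> clock=24.
Op 9: insert d.com -> 10.0.0.2 (expiry=24+9=33). clock=24
Op 10: tick 1 -> clock=25.
Op 11: insert c.com -> 10.0.0.2 (expiry=25+3=28). clock=25
Op 12: insert a.com -> 10.0.0.1 (expiry=25+9=34). clock=25
Op 13: insert c.com -> 10.0.0.1 (expiry=25+2=27). clock=25
Op 14: insert a.com -> 10.0.0.3 (expiry=25+15=40). clock=25
Op 15: insert b.com -> 10.0.0.3 (expiry=25+6=31). clock=25
Op 16: insert a.com -> 10.0.0.2 (expiry=25+16=41). clock=25
Op 17: insert a.com -> 10.0.0.2 (expiry=25+13=38). clock=25
Op 18: insert c.com -> 10.0.0.1 (expiry=25+19=44). clock=25
Op 19: insert d.com -> 10.0.0.1 (expiry=25+14=39). clock=25
lookup a.com: present, ip=10.0.0.2 expiry=38 > clock=25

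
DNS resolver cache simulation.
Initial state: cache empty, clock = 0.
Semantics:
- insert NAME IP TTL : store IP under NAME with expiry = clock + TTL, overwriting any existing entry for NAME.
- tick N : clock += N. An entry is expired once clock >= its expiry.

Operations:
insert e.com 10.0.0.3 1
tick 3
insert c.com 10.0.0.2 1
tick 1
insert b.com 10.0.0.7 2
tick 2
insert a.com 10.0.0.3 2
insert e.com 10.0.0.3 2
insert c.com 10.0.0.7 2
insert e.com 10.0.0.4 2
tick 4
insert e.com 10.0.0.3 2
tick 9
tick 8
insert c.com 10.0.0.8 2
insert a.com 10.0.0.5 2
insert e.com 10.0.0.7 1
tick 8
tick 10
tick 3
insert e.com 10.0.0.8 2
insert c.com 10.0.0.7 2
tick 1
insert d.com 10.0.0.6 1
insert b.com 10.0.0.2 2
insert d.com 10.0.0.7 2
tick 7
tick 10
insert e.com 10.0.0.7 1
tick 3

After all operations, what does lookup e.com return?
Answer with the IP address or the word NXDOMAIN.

Op 1: insert e.com -> 10.0.0.3 (expiry=0+1=1). clock=0
Op 2: tick 3 -> clock=3. purged={e.com}
Op 3: insert c.com -> 10.0.0.2 (expiry=3+1=4). clock=3
Op 4: tick 1 -> clock=4. purged={c.com}
Op 5: insert b.com -> 10.0.0.7 (expiry=4+2=6). clock=4
Op 6: tick 2 -> clock=6. purged={b.com}
Op 7: insert a.com -> 10.0.0.3 (expiry=6+2=8). clock=6
Op 8: insert e.com -> 10.0.0.3 (expiry=6+2=8). clock=6
Op 9: insert c.com -> 10.0.0.7 (expiry=6+2=8). clock=6
Op 10: insert e.com -> 10.0.0.4 (expiry=6+2=8). clock=6
Op 11: tick 4 -> clock=10. purged={a.com,c.com,e.com}
Op 12: insert e.com -> 10.0.0.3 (expiry=10+2=12). clock=10
Op 13: tick 9 -> clock=19. purged={e.com}
Op 14: tick 8 -> clock=27.
Op 15: insert c.com -> 10.0.0.8 (expiry=27+2=29). clock=27
Op 16: insert a.com -> 10.0.0.5 (expiry=27+2=29). clock=27
Op 17: insert e.com -> 10.0.0.7 (expiry=27+1=28). clock=27
Op 18: tick 8 -> clock=35. purged={a.com,c.com,e.com}
Op 19: tick 10 -> clock=45.
Op 20: tick 3 -> clock=48.
Op 21: insert e.com -> 10.0.0.8 (expiry=48+2=50). clock=48
Op 22: insert c.com -> 10.0.0.7 (expiry=48+2=50). clock=48
Op 23: tick 1 -> clock=49.
Op 24: insert d.com -> 10.0.0.6 (expiry=49+1=50). clock=49
Op 25: insert b.com -> 10.0.0.2 (expiry=49+2=51). clock=49
Op 26: insert d.com -> 10.0.0.7 (expiry=49+2=51). clock=49
Op 27: tick 7 -> clock=56. purged={b.com,c.com,d.com,e.com}
Op 28: tick 10 -> clock=66.
Op 29: insert e.com -> 10.0.0.7 (expiry=66+1=67). clock=66
Op 30: tick 3 -> clock=69. purged={e.com}
lookup e.com: not in cache (expired or never inserted)

Answer: NXDOMAIN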